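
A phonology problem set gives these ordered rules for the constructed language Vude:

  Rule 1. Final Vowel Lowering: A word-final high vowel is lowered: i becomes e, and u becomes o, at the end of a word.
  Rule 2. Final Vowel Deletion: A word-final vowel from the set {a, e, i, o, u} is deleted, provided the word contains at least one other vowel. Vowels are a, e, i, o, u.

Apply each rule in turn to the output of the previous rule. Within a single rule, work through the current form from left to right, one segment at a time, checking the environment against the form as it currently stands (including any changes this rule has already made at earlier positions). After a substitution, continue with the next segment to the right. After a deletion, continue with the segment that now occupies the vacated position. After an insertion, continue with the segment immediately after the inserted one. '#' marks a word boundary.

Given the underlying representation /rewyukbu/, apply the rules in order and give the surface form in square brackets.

[rewyukb]

Rule 1 Final Vowel Lowering: [rewyukbu] → [rewyukbo]
Rule 2 Final Vowel Deletion: [rewyukbo] → [rewyukb]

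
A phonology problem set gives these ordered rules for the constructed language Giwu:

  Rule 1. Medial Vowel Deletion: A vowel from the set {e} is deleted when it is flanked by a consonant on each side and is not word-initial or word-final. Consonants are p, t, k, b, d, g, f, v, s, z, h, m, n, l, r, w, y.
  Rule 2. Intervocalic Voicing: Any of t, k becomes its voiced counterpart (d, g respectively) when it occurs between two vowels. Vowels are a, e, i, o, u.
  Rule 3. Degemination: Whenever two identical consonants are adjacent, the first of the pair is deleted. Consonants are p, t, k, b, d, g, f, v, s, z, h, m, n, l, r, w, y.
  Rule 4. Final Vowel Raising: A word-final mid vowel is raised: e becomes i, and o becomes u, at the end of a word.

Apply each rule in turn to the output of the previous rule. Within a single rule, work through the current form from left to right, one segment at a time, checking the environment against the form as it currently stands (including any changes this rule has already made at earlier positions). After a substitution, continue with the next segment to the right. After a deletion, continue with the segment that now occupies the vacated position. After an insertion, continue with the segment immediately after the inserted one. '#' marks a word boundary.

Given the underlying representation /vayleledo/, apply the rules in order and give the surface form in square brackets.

[vayldu]

Rule 1 Medial Vowel Deletion: [vayleledo] → [vaylldo]
Rule 2 Intervocalic Voicing: no change — [vaylldo]
Rule 3 Degemination: [vaylldo] → [vayldo]
Rule 4 Final Vowel Raising: [vayldo] → [vayldu]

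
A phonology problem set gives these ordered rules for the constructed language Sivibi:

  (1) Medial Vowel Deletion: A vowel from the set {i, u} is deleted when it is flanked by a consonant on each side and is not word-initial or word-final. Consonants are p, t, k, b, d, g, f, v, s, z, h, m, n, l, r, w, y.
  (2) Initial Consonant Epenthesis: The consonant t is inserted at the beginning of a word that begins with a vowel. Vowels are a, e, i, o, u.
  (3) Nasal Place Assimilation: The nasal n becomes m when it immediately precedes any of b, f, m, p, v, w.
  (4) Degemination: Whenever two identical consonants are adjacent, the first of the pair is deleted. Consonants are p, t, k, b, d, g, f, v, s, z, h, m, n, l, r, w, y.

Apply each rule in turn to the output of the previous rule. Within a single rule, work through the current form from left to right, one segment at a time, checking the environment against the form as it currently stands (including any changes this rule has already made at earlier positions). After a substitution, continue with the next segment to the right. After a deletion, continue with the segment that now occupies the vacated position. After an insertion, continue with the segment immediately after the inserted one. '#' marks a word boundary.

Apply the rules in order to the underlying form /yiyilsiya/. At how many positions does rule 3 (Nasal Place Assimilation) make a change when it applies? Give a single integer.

0

(1) Medial Vowel Deletion: [yiyilsiya] → [yylsya]
(2) Initial Consonant Epenthesis: no change — [yylsya]
(3) Nasal Place Assimilation: no change — [yylsya]
(4) Degemination: [yylsya] → [ylsya]
Rule 3 changed 0 position(s).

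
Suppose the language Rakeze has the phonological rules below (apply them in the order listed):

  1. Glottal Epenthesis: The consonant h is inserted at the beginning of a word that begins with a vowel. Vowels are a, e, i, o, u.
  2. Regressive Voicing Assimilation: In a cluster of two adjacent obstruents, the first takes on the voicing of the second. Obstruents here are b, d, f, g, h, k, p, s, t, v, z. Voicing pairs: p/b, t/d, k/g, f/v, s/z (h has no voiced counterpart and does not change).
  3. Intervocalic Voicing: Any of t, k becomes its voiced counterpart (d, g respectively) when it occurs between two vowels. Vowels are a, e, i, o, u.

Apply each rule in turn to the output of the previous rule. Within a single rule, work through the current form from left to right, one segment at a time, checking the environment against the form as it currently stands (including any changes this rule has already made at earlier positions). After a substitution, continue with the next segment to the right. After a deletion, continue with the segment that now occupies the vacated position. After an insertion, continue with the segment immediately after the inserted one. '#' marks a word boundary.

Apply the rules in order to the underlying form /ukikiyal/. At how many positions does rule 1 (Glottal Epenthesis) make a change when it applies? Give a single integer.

1

1 Glottal Epenthesis: [ukikiyal] → [hukikiyal]
2 Regressive Voicing Assimilation: no change — [hukikiyal]
3 Intervocalic Voicing: [hukikiyal] → [hugigiyal]
Rule 1 changed 1 position(s).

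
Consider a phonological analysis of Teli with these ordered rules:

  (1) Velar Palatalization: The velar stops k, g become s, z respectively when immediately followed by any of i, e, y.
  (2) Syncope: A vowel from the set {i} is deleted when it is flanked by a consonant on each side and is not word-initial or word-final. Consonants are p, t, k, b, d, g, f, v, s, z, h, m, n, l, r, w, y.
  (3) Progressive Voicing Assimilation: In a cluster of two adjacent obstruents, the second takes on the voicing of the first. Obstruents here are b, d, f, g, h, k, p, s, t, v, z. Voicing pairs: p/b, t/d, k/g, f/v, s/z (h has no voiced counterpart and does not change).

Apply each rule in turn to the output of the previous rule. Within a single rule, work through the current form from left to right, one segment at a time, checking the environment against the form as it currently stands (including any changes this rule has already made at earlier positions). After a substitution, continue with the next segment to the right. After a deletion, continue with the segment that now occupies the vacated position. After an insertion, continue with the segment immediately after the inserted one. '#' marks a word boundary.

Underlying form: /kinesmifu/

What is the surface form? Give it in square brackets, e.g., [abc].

[snesmfu]

(1) Velar Palatalization: [kinesmifu] → [sinesmifu]
(2) Syncope: [sinesmifu] → [snesmfu]
(3) Progressive Voicing Assimilation: no change — [snesmfu]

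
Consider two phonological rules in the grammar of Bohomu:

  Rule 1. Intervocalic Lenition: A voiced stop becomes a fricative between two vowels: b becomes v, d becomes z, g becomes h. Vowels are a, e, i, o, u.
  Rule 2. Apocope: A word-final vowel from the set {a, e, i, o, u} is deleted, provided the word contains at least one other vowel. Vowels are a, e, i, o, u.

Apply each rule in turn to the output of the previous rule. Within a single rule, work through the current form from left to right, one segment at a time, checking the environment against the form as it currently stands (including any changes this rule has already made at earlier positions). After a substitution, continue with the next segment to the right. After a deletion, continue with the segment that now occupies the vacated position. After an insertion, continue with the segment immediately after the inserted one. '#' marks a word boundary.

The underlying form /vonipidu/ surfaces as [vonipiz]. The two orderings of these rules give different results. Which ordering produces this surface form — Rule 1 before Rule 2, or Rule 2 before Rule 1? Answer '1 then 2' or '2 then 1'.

1 then 2

Order 1 then 2:
  1 Intervocalic Lenition: [vonipidu] → [vonipizu]
  2 Apocope: [vonipizu] → [vonipiz]
  result: [vonipiz]
Order 2 then 1:
  2 Apocope: [vonipidu] → [vonipid]
  1 Intervocalic Lenition: no change — [vonipid]
  result: [vonipid]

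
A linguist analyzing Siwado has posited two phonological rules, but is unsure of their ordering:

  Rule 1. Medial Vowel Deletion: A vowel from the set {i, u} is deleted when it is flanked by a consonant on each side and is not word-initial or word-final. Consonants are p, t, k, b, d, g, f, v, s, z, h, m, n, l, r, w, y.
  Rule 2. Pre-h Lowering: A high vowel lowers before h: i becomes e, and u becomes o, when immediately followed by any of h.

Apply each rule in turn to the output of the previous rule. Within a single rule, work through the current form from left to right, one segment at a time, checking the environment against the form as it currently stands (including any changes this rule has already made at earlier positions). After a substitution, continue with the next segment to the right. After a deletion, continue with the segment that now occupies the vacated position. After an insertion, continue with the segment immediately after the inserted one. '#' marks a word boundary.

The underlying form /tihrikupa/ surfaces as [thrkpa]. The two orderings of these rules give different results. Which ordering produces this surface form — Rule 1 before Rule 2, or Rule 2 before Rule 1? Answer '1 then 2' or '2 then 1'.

1 then 2

Order 1 then 2:
  1 Medial Vowel Deletion: [tihrikupa] → [thrkpa]
  2 Pre-h Lowering: no change — [thrkpa]
  result: [thrkpa]
Order 2 then 1:
  2 Pre-h Lowering: [tihrikupa] → [tehrikupa]
  1 Medial Vowel Deletion: [tehrikupa] → [tehrkpa]
  result: [tehrkpa]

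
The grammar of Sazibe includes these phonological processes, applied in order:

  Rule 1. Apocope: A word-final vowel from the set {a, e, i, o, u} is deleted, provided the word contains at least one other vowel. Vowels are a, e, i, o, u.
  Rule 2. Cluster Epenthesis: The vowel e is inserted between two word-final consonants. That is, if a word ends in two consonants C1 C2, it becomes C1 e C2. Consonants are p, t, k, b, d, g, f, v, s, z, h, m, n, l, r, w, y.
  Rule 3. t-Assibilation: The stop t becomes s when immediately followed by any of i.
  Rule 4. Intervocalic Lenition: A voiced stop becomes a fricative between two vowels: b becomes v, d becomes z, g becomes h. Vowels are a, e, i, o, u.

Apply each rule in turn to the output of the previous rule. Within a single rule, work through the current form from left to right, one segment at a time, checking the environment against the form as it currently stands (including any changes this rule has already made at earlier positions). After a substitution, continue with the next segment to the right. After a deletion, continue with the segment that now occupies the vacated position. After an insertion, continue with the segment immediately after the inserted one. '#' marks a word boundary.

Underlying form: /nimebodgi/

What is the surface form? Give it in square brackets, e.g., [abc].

Rule 1 Apocope: [nimebodgi] → [nimebodg]
Rule 2 Cluster Epenthesis: [nimebodg] → [nimebodeg]
Rule 3 t-Assibilation: no change — [nimebodeg]
Rule 4 Intervocalic Lenition: [nimebodeg] → [nimevozeg]

[nimevozeg]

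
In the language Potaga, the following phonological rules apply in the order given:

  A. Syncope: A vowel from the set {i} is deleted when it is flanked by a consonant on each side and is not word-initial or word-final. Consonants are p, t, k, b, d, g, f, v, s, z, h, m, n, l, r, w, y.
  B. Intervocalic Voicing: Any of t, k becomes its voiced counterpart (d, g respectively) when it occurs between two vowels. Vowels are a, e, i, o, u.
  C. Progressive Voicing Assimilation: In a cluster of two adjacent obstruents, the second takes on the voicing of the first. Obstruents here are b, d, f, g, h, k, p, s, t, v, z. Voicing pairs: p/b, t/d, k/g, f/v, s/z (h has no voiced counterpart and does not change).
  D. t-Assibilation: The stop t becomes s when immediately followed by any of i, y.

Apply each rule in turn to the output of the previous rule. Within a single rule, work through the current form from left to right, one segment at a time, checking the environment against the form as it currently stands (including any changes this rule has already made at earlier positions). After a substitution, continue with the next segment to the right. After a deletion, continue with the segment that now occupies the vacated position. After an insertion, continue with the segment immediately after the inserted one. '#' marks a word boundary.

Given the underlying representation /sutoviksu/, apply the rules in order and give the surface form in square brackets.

[sudovgzu]

A Syncope: [sutoviksu] → [sutovksu]
B Intervocalic Voicing: [sutovksu] → [sudovksu]
C Progressive Voicing Assimilation: [sudovksu] → [sudovgzu]
D t-Assibilation: no change — [sudovgzu]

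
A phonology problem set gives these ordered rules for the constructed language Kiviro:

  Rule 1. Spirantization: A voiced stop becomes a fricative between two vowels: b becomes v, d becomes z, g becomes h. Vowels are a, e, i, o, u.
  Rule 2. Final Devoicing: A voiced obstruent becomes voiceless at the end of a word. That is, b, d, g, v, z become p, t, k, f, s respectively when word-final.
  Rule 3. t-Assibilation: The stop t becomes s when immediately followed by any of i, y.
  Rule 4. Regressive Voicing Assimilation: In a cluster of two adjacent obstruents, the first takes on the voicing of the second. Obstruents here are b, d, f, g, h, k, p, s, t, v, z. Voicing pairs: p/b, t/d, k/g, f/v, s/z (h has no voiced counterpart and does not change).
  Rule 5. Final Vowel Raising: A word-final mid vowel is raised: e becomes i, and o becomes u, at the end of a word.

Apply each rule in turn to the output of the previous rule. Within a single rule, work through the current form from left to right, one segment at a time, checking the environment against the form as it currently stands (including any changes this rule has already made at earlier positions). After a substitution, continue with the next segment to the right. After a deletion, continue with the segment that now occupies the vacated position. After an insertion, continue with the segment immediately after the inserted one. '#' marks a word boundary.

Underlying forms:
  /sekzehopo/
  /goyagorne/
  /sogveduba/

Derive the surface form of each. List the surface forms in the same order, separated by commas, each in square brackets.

/sekzehopo/:
  Rule 1 Spirantization: no change — [sekzehopo]
  Rule 2 Final Devoicing: no change — [sekzehopo]
  Rule 3 t-Assibilation: no change — [sekzehopo]
  Rule 4 Regressive Voicing Assimilation: [sekzehopo] → [segzehopo]
  Rule 5 Final Vowel Raising: [segzehopo] → [segzehopu]
/goyagorne/:
  Rule 1 Spirantization: [goyagorne] → [goyahorne]
  Rule 2 Final Devoicing: no change — [goyahorne]
  Rule 3 t-Assibilation: no change — [goyahorne]
  Rule 4 Regressive Voicing Assimilation: no change — [goyahorne]
  Rule 5 Final Vowel Raising: [goyahorne] → [goyahorni]
/sogveduba/:
  Rule 1 Spirantization: [sogveduba] → [sogvezuva]
  Rule 2 Final Devoicing: no change — [sogvezuva]
  Rule 3 t-Assibilation: no change — [sogvezuva]
  Rule 4 Regressive Voicing Assimilation: no change — [sogvezuva]
  Rule 5 Final Vowel Raising: no change — [sogvezuva]

[segzehopu], [goyahorni], [sogvezuva]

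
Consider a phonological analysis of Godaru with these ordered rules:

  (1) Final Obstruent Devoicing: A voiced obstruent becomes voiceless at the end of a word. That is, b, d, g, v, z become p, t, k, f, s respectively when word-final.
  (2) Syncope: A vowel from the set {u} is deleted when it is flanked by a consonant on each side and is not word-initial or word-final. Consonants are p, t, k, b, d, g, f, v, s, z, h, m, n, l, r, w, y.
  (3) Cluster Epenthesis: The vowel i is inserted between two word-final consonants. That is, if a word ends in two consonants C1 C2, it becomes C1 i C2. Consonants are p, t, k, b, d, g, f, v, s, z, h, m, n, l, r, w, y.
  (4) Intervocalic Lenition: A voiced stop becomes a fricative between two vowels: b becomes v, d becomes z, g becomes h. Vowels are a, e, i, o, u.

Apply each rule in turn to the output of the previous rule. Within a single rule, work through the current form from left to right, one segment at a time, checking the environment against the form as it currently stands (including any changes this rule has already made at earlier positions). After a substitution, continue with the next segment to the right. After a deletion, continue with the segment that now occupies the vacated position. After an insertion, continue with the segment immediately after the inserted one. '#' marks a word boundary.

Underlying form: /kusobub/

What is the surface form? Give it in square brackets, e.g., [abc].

[ksovip]

(1) Final Obstruent Devoicing: [kusobub] → [kusobup]
(2) Syncope: [kusobup] → [ksobp]
(3) Cluster Epenthesis: [ksobp] → [ksobip]
(4) Intervocalic Lenition: [ksobip] → [ksovip]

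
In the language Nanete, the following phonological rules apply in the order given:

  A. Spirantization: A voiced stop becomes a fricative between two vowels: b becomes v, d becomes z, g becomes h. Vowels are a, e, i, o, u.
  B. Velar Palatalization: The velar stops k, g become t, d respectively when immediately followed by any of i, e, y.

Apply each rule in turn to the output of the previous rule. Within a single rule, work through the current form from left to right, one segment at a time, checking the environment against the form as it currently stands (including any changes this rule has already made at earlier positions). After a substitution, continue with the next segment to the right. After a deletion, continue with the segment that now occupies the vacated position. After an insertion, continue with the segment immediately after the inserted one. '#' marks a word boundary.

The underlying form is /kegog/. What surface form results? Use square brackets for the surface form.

A Spirantization: [kegog] → [kehog]
B Velar Palatalization: [kehog] → [tehog]

[tehog]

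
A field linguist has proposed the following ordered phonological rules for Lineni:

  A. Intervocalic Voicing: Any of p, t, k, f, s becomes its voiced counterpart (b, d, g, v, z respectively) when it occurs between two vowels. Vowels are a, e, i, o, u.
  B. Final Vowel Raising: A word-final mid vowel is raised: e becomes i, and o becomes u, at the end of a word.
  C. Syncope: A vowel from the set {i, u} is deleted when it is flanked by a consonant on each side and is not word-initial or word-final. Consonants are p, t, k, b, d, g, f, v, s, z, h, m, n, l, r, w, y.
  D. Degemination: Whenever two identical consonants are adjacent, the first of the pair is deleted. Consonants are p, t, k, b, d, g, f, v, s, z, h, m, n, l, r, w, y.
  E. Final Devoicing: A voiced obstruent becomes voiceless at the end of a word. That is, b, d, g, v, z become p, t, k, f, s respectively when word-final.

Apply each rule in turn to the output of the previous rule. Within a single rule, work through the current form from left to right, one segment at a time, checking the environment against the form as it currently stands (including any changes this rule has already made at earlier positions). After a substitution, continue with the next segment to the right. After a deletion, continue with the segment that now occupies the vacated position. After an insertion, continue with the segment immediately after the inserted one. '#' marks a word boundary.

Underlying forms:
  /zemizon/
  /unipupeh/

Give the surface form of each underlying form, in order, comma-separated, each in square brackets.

/zemizon/:
  A Intervocalic Voicing: no change — [zemizon]
  B Final Vowel Raising: no change — [zemizon]
  C Syncope: [zemizon] → [zemzon]
  D Degemination: no change — [zemzon]
  E Final Devoicing: no change — [zemzon]
/unipupeh/:
  A Intervocalic Voicing: [unipupeh] → [unibubeh]
  B Final Vowel Raising: no change — [unibubeh]
  C Syncope: [unibubeh] → [unbbeh]
  D Degemination: [unbbeh] → [unbeh]
  E Final Devoicing: no change — [unbeh]

[zemzon], [unbeh]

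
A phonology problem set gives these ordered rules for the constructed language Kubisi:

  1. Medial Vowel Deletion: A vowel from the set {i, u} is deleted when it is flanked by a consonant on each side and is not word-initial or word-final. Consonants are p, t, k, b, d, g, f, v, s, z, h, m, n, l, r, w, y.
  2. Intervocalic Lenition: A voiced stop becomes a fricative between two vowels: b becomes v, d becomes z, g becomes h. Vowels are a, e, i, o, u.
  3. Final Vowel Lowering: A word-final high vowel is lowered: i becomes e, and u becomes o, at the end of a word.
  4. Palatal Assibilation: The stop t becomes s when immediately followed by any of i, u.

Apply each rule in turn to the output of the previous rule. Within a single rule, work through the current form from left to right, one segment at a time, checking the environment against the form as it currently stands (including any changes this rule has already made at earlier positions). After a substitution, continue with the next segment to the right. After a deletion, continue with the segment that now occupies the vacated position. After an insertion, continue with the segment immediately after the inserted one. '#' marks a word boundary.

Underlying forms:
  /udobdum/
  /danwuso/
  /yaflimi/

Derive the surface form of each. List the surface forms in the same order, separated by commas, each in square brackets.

/udobdum/:
  1 Medial Vowel Deletion: [udobdum] → [udobdm]
  2 Intervocalic Lenition: [udobdm] → [uzobdm]
  3 Final Vowel Lowering: no change — [uzobdm]
  4 Palatal Assibilation: no change — [uzobdm]
/danwuso/:
  1 Medial Vowel Deletion: [danwuso] → [danwso]
  2 Intervocalic Lenition: no change — [danwso]
  3 Final Vowel Lowering: no change — [danwso]
  4 Palatal Assibilation: no change — [danwso]
/yaflimi/:
  1 Medial Vowel Deletion: [yaflimi] → [yaflmi]
  2 Intervocalic Lenition: no change — [yaflmi]
  3 Final Vowel Lowering: [yaflmi] → [yaflme]
  4 Palatal Assibilation: no change — [yaflme]

[uzobdm], [danwso], [yaflme]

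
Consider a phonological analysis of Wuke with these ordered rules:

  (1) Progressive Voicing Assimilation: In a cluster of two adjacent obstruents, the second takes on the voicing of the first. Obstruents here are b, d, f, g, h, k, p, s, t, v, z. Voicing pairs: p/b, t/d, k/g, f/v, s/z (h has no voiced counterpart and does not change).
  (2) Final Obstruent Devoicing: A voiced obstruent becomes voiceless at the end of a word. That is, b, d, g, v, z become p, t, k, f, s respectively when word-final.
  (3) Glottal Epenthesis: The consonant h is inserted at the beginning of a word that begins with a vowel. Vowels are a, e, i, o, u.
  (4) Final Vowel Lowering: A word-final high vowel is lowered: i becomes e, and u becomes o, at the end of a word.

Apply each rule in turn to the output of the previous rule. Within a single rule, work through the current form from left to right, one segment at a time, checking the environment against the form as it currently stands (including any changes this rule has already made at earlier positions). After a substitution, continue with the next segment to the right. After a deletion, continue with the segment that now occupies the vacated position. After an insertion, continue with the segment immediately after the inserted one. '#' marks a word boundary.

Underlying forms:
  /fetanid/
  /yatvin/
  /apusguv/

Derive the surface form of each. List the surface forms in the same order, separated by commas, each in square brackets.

/fetanid/:
  (1) Progressive Voicing Assimilation: no change — [fetanid]
  (2) Final Obstruent Devoicing: [fetanid] → [fetanit]
  (3) Glottal Epenthesis: no change — [fetanit]
  (4) Final Vowel Lowering: no change — [fetanit]
/yatvin/:
  (1) Progressive Voicing Assimilation: [yatvin] → [yatfin]
  (2) Final Obstruent Devoicing: no change — [yatfin]
  (3) Glottal Epenthesis: no change — [yatfin]
  (4) Final Vowel Lowering: no change — [yatfin]
/apusguv/:
  (1) Progressive Voicing Assimilation: [apusguv] → [apuskuv]
  (2) Final Obstruent Devoicing: [apuskuv] → [apuskuf]
  (3) Glottal Epenthesis: [apuskuf] → [hapuskuf]
  (4) Final Vowel Lowering: no change — [hapuskuf]

[fetanit], [yatfin], [hapuskuf]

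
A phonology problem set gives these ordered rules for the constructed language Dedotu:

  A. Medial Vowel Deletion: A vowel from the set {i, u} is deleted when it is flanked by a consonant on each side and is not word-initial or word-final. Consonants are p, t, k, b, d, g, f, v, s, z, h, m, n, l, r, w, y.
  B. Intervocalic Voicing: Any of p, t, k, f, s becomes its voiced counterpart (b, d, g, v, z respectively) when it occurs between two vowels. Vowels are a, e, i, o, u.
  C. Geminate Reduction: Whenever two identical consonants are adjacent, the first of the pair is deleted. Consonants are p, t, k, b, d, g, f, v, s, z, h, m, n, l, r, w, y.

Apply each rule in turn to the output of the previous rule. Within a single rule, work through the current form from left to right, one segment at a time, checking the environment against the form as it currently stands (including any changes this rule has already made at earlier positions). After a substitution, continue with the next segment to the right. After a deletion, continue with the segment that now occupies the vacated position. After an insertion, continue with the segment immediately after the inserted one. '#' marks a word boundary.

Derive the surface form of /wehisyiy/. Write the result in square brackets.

[wehsy]

A Medial Vowel Deletion: [wehisyiy] → [wehsyy]
B Intervocalic Voicing: no change — [wehsyy]
C Geminate Reduction: [wehsyy] → [wehsy]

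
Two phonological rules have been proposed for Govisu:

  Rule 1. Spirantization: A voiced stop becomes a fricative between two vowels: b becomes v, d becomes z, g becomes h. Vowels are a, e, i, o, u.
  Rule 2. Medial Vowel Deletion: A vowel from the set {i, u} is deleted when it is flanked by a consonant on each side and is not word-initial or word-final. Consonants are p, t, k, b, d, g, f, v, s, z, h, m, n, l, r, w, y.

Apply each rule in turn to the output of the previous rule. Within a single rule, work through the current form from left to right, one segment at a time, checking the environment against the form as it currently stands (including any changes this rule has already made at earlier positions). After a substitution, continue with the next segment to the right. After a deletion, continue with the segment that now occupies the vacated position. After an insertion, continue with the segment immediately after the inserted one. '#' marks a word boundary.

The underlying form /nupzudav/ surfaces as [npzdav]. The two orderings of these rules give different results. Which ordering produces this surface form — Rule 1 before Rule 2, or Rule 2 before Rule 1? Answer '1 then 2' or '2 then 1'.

Order 1 then 2:
  1 Spirantization: [nupzudav] → [nupzuzav]
  2 Medial Vowel Deletion: [nupzuzav] → [npzzav]
  result: [npzzav]
Order 2 then 1:
  2 Medial Vowel Deletion: [nupzudav] → [npzdav]
  1 Spirantization: no change — [npzdav]
  result: [npzdav]

2 then 1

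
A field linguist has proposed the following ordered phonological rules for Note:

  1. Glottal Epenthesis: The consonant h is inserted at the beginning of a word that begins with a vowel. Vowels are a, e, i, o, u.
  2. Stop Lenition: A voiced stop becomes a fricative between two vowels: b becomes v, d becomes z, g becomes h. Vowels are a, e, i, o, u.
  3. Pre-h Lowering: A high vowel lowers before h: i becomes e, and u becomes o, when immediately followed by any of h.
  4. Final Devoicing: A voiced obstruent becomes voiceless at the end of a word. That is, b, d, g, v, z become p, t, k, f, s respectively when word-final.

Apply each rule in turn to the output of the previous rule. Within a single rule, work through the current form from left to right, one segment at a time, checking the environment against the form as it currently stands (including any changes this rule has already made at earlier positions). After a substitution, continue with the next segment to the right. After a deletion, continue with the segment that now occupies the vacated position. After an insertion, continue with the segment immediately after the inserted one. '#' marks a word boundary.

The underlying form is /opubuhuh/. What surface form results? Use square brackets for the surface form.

1 Glottal Epenthesis: [opubuhuh] → [hopubuhuh]
2 Stop Lenition: [hopubuhuh] → [hopuvuhuh]
3 Pre-h Lowering: [hopuvuhuh] → [hopuvohoh]
4 Final Devoicing: no change — [hopuvohoh]

[hopuvohoh]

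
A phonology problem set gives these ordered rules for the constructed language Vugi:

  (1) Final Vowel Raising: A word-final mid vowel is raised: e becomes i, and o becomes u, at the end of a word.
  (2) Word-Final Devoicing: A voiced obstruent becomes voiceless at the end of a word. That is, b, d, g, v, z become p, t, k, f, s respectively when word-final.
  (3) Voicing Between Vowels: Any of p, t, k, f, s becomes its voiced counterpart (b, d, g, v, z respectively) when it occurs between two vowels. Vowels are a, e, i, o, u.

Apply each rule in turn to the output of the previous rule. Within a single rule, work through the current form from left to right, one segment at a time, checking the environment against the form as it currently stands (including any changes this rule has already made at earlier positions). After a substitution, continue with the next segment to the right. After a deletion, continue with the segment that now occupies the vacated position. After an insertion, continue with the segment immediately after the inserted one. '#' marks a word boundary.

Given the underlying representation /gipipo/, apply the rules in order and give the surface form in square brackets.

(1) Final Vowel Raising: [gipipo] → [gipipu]
(2) Word-Final Devoicing: no change — [gipipu]
(3) Voicing Between Vowels: [gipipu] → [gibibu]

[gibibu]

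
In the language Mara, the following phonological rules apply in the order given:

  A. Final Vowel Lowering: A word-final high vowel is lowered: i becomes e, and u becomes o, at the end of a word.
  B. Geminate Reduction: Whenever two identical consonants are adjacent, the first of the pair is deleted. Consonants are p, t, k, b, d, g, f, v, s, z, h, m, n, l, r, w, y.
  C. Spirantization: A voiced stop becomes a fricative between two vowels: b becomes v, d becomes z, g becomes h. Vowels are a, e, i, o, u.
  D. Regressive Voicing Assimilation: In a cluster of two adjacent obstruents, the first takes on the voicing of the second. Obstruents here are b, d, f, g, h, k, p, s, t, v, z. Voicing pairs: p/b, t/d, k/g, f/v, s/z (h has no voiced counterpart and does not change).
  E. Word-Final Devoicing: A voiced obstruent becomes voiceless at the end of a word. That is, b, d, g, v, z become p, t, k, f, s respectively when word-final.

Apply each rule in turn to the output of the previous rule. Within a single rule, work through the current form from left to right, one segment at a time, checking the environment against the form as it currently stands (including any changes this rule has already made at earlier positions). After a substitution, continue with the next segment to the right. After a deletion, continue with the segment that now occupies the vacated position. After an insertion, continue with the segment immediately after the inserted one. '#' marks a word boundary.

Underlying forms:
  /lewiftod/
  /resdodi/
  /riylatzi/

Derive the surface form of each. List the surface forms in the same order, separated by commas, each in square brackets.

/lewiftod/:
  A Final Vowel Lowering: no change — [lewiftod]
  B Geminate Reduction: no change — [lewiftod]
  C Spirantization: no change — [lewiftod]
  D Regressive Voicing Assimilation: no change — [lewiftod]
  E Word-Final Devoicing: [lewiftod] → [lewiftot]
/resdodi/:
  A Final Vowel Lowering: [resdodi] → [resdode]
  B Geminate Reduction: no change — [resdode]
  C Spirantization: [resdode] → [resdoze]
  D Regressive Voicing Assimilation: [resdoze] → [rezdoze]
  E Word-Final Devoicing: no change — [rezdoze]
/riylatzi/:
  A Final Vowel Lowering: [riylatzi] → [riylatze]
  B Geminate Reduction: no change — [riylatze]
  C Spirantization: no change — [riylatze]
  D Regressive Voicing Assimilation: [riylatze] → [riyladze]
  E Word-Final Devoicing: no change — [riyladze]

[lewiftot], [rezdoze], [riyladze]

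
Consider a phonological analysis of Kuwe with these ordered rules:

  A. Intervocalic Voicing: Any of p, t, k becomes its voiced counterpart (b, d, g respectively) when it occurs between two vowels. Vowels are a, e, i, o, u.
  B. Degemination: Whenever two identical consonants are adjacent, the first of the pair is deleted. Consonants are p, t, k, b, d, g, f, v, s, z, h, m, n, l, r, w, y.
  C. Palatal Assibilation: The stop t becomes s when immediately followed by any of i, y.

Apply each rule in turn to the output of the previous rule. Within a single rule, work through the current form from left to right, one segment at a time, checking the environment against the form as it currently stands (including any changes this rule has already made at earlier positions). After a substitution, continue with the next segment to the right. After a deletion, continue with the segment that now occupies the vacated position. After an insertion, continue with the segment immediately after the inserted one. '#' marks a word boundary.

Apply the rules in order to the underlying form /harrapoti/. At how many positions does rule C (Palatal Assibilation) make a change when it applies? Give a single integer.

0

A Intervocalic Voicing: [harrapoti] → [harrabodi]
B Degemination: [harrabodi] → [harabodi]
C Palatal Assibilation: no change — [harabodi]
Rule C changed 0 position(s).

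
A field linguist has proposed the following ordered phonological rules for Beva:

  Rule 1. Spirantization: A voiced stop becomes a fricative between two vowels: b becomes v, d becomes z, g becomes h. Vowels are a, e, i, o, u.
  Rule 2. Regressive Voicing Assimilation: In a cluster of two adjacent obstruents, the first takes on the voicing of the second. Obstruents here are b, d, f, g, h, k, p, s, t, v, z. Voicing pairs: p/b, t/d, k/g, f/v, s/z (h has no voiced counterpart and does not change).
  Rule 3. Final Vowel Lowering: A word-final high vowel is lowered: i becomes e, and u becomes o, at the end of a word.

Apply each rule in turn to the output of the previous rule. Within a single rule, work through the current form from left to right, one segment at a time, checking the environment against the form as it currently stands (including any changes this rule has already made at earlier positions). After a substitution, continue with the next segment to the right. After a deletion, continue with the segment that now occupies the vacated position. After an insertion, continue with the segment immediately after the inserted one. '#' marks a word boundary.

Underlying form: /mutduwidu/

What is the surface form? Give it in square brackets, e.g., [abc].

[mudduwizo]

Rule 1 Spirantization: [mutduwidu] → [mutduwizu]
Rule 2 Regressive Voicing Assimilation: [mutduwizu] → [mudduwizu]
Rule 3 Final Vowel Lowering: [mudduwizu] → [mudduwizo]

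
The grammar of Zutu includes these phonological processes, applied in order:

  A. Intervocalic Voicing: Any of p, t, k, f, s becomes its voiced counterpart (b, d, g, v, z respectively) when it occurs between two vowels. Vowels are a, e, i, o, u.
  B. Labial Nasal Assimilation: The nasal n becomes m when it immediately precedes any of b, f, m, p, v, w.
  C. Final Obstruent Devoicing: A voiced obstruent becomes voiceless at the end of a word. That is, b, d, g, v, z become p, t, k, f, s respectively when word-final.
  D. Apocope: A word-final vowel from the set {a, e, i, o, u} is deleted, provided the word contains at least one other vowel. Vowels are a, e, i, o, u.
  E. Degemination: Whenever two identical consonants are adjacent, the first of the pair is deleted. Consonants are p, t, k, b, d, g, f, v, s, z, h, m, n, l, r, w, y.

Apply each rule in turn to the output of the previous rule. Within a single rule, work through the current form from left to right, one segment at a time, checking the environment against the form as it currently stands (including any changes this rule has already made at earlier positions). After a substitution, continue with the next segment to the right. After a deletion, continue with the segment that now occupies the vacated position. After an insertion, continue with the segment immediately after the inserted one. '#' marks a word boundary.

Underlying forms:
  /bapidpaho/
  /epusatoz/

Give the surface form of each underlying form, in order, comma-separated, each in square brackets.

/bapidpaho/:
  A Intervocalic Voicing: [bapidpaho] → [babidpaho]
  B Labial Nasal Assimilation: no change — [babidpaho]
  C Final Obstruent Devoicing: no change — [babidpaho]
  D Apocope: [babidpaho] → [babidpah]
  E Degemination: no change — [babidpah]
/epusatoz/:
  A Intervocalic Voicing: [epusatoz] → [ebuzadoz]
  B Labial Nasal Assimilation: no change — [ebuzadoz]
  C Final Obstruent Devoicing: [ebuzadoz] → [ebuzados]
  D Apocope: no change — [ebuzados]
  E Degemination: no change — [ebuzados]

[babidpah], [ebuzados]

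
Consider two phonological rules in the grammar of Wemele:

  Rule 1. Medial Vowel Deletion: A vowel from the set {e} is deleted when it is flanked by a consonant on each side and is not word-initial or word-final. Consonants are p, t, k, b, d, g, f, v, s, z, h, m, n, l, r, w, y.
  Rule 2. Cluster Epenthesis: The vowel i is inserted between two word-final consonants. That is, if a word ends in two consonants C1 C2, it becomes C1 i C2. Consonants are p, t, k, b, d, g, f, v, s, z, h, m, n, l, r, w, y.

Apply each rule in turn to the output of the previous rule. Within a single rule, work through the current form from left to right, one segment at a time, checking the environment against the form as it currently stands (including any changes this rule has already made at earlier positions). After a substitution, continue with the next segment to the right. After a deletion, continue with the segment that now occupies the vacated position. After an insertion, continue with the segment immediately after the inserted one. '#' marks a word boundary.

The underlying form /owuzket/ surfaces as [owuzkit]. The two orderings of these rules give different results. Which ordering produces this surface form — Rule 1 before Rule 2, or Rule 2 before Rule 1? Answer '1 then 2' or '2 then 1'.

Order 1 then 2:
  1 Medial Vowel Deletion: [owuzket] → [owuzkt]
  2 Cluster Epenthesis: [owuzkt] → [owuzkit]
  result: [owuzkit]
Order 2 then 1:
  2 Cluster Epenthesis: no change — [owuzket]
  1 Medial Vowel Deletion: [owuzket] → [owuzkt]
  result: [owuzkt]

1 then 2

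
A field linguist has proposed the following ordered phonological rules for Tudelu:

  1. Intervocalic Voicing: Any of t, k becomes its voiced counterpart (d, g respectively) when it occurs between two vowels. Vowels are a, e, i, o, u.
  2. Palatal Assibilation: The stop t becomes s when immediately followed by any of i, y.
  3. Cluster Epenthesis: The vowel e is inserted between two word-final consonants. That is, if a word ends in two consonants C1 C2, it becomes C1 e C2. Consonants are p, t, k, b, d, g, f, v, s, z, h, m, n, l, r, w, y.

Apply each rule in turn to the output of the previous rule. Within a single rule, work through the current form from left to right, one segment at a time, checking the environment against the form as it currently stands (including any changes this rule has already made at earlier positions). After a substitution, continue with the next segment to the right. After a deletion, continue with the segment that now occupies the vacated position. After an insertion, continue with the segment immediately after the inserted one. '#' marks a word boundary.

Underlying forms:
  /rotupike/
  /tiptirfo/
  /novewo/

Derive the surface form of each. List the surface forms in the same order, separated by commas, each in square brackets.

[rodupige], [sipsirfo], [novewo]

/rotupike/:
  1 Intervocalic Voicing: [rotupike] → [rodupige]
  2 Palatal Assibilation: no change — [rodupige]
  3 Cluster Epenthesis: no change — [rodupige]
/tiptirfo/:
  1 Intervocalic Voicing: no change — [tiptirfo]
  2 Palatal Assibilation: [tiptirfo] → [sipsirfo]
  3 Cluster Epenthesis: no change — [sipsirfo]
/novewo/:
  1 Intervocalic Voicing: no change — [novewo]
  2 Palatal Assibilation: no change — [novewo]
  3 Cluster Epenthesis: no change — [novewo]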